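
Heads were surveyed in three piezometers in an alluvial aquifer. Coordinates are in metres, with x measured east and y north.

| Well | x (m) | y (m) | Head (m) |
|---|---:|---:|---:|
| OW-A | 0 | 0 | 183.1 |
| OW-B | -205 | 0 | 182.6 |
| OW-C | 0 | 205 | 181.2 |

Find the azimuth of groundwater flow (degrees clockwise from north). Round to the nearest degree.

345°

∂h/∂x = (182.6 − 183.1) / (-205 − 0) = +0.002439
∂h/∂y = (181.2 − 183.1) / (205 − 0) = -0.009268
Flow direction (−∇h) has components (-0.002439 E, +0.009268 N).
Azimuth = atan2(E, N) = atan2(-0.002439, +0.009268) = 345.3° ≈ 345°.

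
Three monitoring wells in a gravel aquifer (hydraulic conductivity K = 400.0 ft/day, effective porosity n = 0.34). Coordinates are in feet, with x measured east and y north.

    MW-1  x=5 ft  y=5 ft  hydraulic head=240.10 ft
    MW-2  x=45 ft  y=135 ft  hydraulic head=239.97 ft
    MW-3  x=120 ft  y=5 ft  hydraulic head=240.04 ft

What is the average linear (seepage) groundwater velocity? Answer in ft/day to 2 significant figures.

Taking MW-1 as reference: MW-2−MW-1 = (40, 130, -0.13); MW-3−MW-1 = (115, 0, -0.06).
Solve a·Δx + b·Δy = Δh: det = 40·0 − 115·130 = -14950.
∂h/∂x = [(-0.13)·0 − (-0.06)·130] / -14950 = -0.0005217
∂h/∂y = [40·(-0.06) − 115·(-0.13)] / -14950 = -0.0008395
|∇h| = √(-0.0005217² + -0.0008395²) = 0.0009884
Seepage velocity v = K·i/n = 400.0 × 0.0009884 / 0.34 = 1.163 ft/day.

1.2 ft/day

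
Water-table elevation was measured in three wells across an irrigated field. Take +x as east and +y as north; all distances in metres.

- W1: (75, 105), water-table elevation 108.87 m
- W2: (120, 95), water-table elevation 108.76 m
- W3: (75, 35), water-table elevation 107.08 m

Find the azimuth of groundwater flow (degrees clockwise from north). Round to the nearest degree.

With h = a·x + b·y + c and W1 as origin, the differences give:
  45·a + (-10)·b = -0.11
  0·a + (-70)·b = -1.79
Eliminate b (×(-70) and ×(-10), subtract): -3150·a = -10.200 → a = ∂h/∂x = +0.003238
Back-substitute: b = ∂h/∂y = +0.02557.
Flow direction (−∇h) has components (-0.003238 E, -0.02557 N).
Azimuth = atan2(E, N) = atan2(-0.003238, -0.02557) = 187.2° ≈ 187°.

187°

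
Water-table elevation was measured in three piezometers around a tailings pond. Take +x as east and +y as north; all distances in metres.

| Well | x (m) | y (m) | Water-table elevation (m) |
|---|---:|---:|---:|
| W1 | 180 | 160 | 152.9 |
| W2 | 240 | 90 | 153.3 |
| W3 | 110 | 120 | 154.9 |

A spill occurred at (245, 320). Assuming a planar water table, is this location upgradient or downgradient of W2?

downgradient

Taking W1 as reference: W2−W1 = (60, -70, +0.4); W3−W1 = (-70, -40, +2.0).
Determinant of the coordinate differences = 60·(-40) − (-70)·(-70) = -7300.
∂h/∂x = [(+0.4)·(-40) − (+2.0)·(-70)] / -7300 = -0.01699
∂h/∂y = [60·(+2.0) − (-70)·(+0.4)] / -7300 = -0.02027
Head at (245, 320) = 152.9 + (-0.01699)·(65) + (-0.02027)·(160) = 148.55 m.
That is lower than the 153.3 m at W2, so the point is downgradient.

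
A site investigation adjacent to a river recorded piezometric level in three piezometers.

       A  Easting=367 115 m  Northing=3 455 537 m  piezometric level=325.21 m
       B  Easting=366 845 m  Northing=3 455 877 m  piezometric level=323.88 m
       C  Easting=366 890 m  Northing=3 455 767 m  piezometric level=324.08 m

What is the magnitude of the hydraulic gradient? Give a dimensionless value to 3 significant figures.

With h = a·x + b·y + c and A as origin, the differences give:
  (-270)·a + 340·b = -1.33
  (-225)·a + 230·b = -1.13
Eliminate b (×230 and ×340, subtract): 14400·a = 78.300 → a = ∂h/∂x = +0.005438
Back-substitute: b = ∂h/∂y = +0.0004063.
|∇h| = √(0.005438² + 0.0004063²) = 0.005453

0.00545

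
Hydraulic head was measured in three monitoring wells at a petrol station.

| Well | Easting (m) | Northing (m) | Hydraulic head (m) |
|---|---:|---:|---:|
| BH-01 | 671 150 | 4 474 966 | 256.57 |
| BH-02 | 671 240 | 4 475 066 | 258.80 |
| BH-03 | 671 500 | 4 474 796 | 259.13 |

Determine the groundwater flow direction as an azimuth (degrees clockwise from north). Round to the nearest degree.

229°

Differences from BH-01: to BH-02 (Δx, Δy, Δh) = (90, 100, +2.23); to BH-03 = (350, -170, +2.56).
Determinant of the coordinate differences = 90·(-170) − 350·100 = -50300.
∂h/∂x = [(+2.23)·(-170) − (+2.56)·100] / -50300 = +0.01263
∂h/∂y = [90·(+2.56) − 350·(+2.23)] / -50300 = +0.01094
Flow direction (−∇h) has components (-0.01263 E, -0.01094 N).
Azimuth = atan2(E, N) = atan2(-0.01263, -0.01094) = 229.1° ≈ 229°.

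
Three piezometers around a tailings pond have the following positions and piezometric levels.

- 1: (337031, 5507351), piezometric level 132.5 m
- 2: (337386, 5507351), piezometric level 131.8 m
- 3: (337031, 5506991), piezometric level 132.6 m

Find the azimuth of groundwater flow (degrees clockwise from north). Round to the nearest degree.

082°

∂h/∂x = (131.8 − 132.5) / (337386 − 337031) = -0.001972
∂h/∂y = (132.6 − 132.5) / (5506991 − 5507351) = -0.0002778
Flow direction (−∇h) has components (+0.001972 E, +0.0002778 N).
Azimuth = atan2(E, N) = atan2(+0.001972, +0.0002778) = 82.0° ≈ 082°.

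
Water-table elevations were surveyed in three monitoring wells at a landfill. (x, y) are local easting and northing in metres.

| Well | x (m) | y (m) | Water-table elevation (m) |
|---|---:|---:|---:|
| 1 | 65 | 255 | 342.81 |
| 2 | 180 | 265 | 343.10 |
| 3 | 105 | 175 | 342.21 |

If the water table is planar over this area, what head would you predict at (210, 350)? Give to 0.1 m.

With h = a·x + b·y + c and 1 as origin, the differences give:
  115·a + 10·b = +0.29
  40·a + (-80)·b = -0.60
Eliminate b (×(-80) and ×10, subtract): -9600·a = -17.200 → a = ∂h/∂x = +0.001792
Back-substitute: b = ∂h/∂y = +0.008396.
h(210, 350) = 342.81 + (+0.001792)·(145) + (+0.008396)·(95) = 342.81 +0.260 +0.798 = 343.867 m.

343.9 m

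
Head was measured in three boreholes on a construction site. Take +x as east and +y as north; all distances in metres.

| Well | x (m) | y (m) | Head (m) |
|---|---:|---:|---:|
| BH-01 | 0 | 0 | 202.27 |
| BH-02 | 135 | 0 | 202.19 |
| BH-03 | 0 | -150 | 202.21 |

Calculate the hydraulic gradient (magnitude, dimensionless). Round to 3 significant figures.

0.000715

∂h/∂x = (202.19 − 202.27) / (135 − 0) = -0.0005926
∂h/∂y = (202.21 − 202.27) / (-150 − 0) = +0.0004000
|∇h| = √(-0.0005926² + 0.0004000²) = 0.000715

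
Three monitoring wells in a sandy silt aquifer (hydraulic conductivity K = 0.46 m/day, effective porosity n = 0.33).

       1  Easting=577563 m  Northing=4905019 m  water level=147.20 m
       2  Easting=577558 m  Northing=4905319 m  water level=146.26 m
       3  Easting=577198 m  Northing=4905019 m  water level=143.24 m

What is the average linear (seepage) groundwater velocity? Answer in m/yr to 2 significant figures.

With h = a·x + b·y + c and 1 as origin, the differences give:
  (-5)·a + 300·b = -0.94
  (-365)·a + 0·b = -3.96
Eliminate b (×0 and ×300, subtract): 109500·a = 1188.000 → a = ∂h/∂x = +0.01085
Back-substitute: b = ∂h/∂y = -0.002953.
|∇h| = √(0.01085² + -0.002953²) = 0.01124
Seepage velocity v = K·i/n = 0.46 × 0.01124 / 0.33 = 0.01567 m/day = 5.723 m/yr.

5.7 m/yr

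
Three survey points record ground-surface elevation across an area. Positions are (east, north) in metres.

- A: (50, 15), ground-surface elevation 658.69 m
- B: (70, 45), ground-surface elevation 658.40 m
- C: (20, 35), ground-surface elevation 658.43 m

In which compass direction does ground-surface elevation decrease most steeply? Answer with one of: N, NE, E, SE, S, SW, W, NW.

N

Taking A as reference: B−A = (20, 30, -0.29); C−A = (-30, 20, -0.26).
Solve a·Δx + b·Δy = Δz: det = 20·20 − (-30)·30 = 1300.
∂z/∂x = [(-0.29)·20 − (-0.26)·30] / 1300 = +0.001538
∂z/∂y = [20·(-0.26) − (-30)·(-0.29)] / 1300 = -0.01069
Steepest decrease is along −∇f = (-0.001538 E, +0.01069 N) → north.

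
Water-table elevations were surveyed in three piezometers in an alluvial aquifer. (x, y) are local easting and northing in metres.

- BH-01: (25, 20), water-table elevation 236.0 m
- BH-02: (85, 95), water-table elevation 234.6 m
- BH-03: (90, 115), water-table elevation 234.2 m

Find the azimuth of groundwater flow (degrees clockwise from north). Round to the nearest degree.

With h = a·x + b·y + c and BH-01 as origin, the differences give:
  60·a + 75·b = -1.4
  65·a + 95·b = -1.8
Eliminate b (×95 and ×75, subtract): 825·a = 2.00 → a = ∂h/∂x = +0.002424
Back-substitute: b = ∂h/∂y = -0.02061.
Flow direction (−∇h) has components (-0.002424 E, +0.02061 N).
Azimuth = atan2(E, N) = atan2(-0.002424, +0.02061) = 353.3° ≈ 353°.

353°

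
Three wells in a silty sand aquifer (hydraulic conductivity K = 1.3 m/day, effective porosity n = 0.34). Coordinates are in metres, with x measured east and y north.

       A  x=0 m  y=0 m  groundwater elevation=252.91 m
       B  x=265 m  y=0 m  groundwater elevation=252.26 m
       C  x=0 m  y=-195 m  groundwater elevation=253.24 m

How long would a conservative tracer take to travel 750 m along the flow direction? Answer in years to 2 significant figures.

180 years

∂h/∂x = (252.26 − 252.91) / (265 − 0) = -0.002453
∂h/∂y = (253.24 − 252.91) / (-195 − 0) = -0.001692
|∇h| = √(-0.002453² + -0.001692²) = 0.00298
Seepage velocity v = K·i/n = 1.3 × 0.00298 / 0.34 = 0.01139 m/day.
t = 750 / 0.01139 = 6.585e+04 days = 180 years.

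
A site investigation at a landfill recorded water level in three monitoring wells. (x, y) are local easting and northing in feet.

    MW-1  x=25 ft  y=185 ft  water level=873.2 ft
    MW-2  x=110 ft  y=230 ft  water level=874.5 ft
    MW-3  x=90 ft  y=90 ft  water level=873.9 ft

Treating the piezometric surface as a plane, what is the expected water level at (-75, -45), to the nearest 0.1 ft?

Differences from MW-1: to MW-2 (Δx, Δy, Δh) = (85, 45, +1.3); to MW-3 = (65, -95, +0.7).
Determinant of the coordinate differences = 85·(-95) − 65·45 = -11000.
∂h/∂x = [(+1.3)·(-95) − (+0.7)·45] / -11000 = +0.01409
∂h/∂y = [85·(+0.7) − 65·(+1.3)] / -11000 = +0.002273
h(-75, -45) = 873.2 + (+0.01409)·(-100) + (+0.002273)·(-230) = 873.2 -1.409 -0.523 = 871.268 ft.

871.3 ft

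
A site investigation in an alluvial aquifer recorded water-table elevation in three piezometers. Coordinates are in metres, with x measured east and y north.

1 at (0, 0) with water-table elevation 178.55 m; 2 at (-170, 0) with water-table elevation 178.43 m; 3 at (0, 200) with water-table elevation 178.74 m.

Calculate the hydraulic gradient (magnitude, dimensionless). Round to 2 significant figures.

0.0012

∂h/∂x = (178.43 − 178.55) / (-170 − 0) = +0.0007059
∂h/∂y = (178.74 − 178.55) / (200 − 0) = +0.0009500
|∇h| = √(0.0007059² + 0.0009500²) = 0.001184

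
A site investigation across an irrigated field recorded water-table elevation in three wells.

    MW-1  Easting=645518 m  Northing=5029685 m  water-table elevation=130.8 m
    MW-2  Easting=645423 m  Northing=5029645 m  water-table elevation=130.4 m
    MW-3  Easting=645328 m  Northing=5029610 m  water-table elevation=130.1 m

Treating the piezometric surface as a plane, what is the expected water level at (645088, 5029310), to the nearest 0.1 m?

Taking MW-1 as reference: MW-2−MW-1 = (-95, -40, -0.4); MW-3−MW-1 = (-190, -75, -0.7).
Solve a·Δx + b·Δy = Δh: det = (-95)·(-75) − (-190)·(-40) = -475.
∂h/∂x = [(-0.4)·(-75) − (-0.7)·(-40)] / -475 = -0.004211
∂h/∂y = [(-95)·(-0.7) − (-190)·(-0.4)] / -475 = +0.02000
h(645088, 5029310) = 130.8 + (-0.004211)·(-430) + (+0.02000)·(-375) = 130.8 +1.811 -7.500 = 125.111 m.

125.1 m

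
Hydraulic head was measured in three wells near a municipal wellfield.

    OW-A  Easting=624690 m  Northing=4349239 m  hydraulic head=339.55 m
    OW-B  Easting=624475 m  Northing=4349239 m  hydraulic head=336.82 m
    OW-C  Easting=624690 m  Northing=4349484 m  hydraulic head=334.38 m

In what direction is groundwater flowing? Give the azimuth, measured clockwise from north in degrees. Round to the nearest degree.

∂h/∂x = (336.82 − 339.55) / (624475 − 624690) = +0.01270
∂h/∂y = (334.38 − 339.55) / (4349484 − 4349239) = -0.02110
Flow direction (−∇h) has components (-0.01270 E, +0.02110 N).
Azimuth = atan2(E, N) = atan2(-0.01270, +0.02110) = 329.0° ≈ 329°.

329°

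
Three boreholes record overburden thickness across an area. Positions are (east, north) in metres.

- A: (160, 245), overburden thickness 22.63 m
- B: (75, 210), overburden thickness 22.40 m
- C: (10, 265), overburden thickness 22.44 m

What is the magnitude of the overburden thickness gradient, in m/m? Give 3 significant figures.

0.00310 m/m

With d = a·x + b·y + c and A as origin, the differences give:
  (-85)·a + (-35)·b = -0.23
  (-150)·a + 20·b = -0.19
Eliminate b (×20 and ×(-35), subtract): -6950·a = -11.250 → a = ∂d/∂x = +0.001619
Back-substitute: b = ∂d/∂y = +0.002640.
|∇f| = √(0.001619² + 0.002640²) = 0.003097 m/m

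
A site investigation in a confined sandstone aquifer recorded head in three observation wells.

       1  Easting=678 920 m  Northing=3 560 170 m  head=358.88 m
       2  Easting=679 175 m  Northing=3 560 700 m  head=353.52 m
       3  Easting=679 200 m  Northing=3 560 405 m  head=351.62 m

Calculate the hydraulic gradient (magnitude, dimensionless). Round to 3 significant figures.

0.0295

Differences from 1: to 2 (Δx, Δy, Δh) = (255, 530, -5.36); to 3 = (280, 235, -7.26).
Solve a·Δx + b·Δy = Δh: det = 255·235 − 280·530 = -88475.
∂h/∂x = [(-5.36)·235 − (-7.26)·530] / -88475 = -0.02925
∂h/∂y = [255·(-7.26) − 280·(-5.36)] / -88475 = +0.003962
|∇h| = √(-0.02925² + 0.003962²) = 0.02952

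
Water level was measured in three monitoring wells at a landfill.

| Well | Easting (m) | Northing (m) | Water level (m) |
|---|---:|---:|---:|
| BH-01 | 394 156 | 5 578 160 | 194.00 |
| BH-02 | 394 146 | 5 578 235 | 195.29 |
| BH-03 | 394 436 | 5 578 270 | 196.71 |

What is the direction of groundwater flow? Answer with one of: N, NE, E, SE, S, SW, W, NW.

Taking BH-01 as reference: BH-02−BH-01 = (-10, 75, +1.29); BH-03−BH-01 = (280, 110, +2.71).
Solve a·Δx + b·Δy = Δh: det = (-10)·110 − 280·75 = -22100.
∂h/∂x = [(+1.29)·110 − (+2.71)·75] / -22100 = +0.002776
∂h/∂y = [(-10)·(+2.71) − 280·(+1.29)] / -22100 = +0.01757
Flow = −∇h = (-0.002776 east, -0.01757 north), which points south.

S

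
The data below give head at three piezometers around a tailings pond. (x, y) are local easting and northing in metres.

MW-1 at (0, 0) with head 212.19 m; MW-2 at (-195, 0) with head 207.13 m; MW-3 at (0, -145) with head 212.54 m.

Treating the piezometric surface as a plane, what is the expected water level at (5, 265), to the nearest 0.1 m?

211.7 m

∂h/∂x = (207.13 − 212.19) / (-195 − 0) = +0.02595
∂h/∂y = (212.54 − 212.19) / (-145 − 0) = -0.002414
h(5, 265) = 212.19 + (+0.02595)·(5) + (-0.002414)·(265) = 212.19 +0.130 -0.640 = 211.680 m.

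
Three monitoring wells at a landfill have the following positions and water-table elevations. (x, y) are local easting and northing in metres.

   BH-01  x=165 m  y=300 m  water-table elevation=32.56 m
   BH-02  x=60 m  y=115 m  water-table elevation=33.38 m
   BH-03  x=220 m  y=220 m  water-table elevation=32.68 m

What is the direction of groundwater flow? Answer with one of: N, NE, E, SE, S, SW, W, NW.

NE

Taking BH-01 as reference: BH-02−BH-01 = (-105, -185, +0.82); BH-03−BH-01 = (55, -80, +0.12).
Determinant of the coordinate differences = (-105)·(-80) − 55·(-185) = 18575.
∂h/∂x = [(+0.82)·(-80) − (+0.12)·(-185)] / 18575 = -0.002336
∂h/∂y = [(-105)·(+0.12) − 55·(+0.82)] / 18575 = -0.003106
Flow = −∇h = (+0.002336 east, +0.003106 north), which points northeast.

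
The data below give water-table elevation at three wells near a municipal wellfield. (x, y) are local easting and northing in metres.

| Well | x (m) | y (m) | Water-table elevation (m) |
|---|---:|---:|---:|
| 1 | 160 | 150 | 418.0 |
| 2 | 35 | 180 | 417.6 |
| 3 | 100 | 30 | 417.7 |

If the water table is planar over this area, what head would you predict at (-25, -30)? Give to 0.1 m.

417.2 m

With h = a·x + b·y + c and 1 as origin, the differences give:
  (-125)·a + 30·b = -0.4
  (-60)·a + (-120)·b = -0.3
Eliminate b (×(-120) and ×30, subtract): 16800·a = 57.00 → a = ∂h/∂x = +0.003393
Back-substitute: b = ∂h/∂y = +0.0008036.
h(-25, -30) = 418.0 + (+0.003393)·(-185) + (+0.0008036)·(-180) = 418.0 -0.628 -0.145 = 417.228 m.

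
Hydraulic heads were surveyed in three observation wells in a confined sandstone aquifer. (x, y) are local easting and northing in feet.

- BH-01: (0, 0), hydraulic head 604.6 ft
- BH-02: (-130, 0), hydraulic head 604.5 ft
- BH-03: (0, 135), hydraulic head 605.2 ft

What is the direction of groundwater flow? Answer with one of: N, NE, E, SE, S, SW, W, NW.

S

∂h/∂x = (604.5 − 604.6) / (-130 − 0) = +0.0007692
∂h/∂y = (605.2 − 604.6) / (135 − 0) = +0.004444
Flow = −∇h = (-0.0007692 east, -0.004444 north), which points south.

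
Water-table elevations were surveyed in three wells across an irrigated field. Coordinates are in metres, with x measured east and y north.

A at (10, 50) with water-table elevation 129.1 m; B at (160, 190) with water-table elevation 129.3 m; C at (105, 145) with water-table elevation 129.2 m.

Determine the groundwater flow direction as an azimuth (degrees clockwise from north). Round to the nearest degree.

309°

Differences from A: to B (Δx, Δy, Δh) = (150, 140, +0.2); to C = (95, 95, +0.1).
Determinant of the coordinate differences = 150·95 − 95·140 = 950.
∂h/∂x = [(+0.2)·95 − (+0.1)·140] / 950 = +0.005263
∂h/∂y = [150·(+0.1) − 95·(+0.2)] / 950 = -0.004211
Flow direction (−∇h) has components (-0.005263 E, +0.004211 N).
Azimuth = atan2(E, N) = atan2(-0.005263, +0.004211) = 308.7° ≈ 309°.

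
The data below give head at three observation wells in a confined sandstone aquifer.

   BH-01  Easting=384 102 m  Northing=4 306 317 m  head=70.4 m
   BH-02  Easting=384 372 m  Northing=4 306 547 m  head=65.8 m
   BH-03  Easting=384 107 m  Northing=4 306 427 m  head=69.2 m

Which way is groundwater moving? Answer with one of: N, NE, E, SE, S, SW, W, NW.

Differences from BH-01: to BH-02 (Δx, Δy, Δh) = (270, 230, -4.6); to BH-03 = (5, 110, -1.2).
Solve a·Δx + b·Δy = Δh: det = 270·110 − 5·230 = 28550.
∂h/∂x = [(-4.6)·110 − (-1.2)·230] / 28550 = -0.008056
∂h/∂y = [270·(-1.2) − 5·(-4.6)] / 28550 = -0.01054
Flow = −∇h = (+0.008056 east, +0.01054 north), which points northeast.

NE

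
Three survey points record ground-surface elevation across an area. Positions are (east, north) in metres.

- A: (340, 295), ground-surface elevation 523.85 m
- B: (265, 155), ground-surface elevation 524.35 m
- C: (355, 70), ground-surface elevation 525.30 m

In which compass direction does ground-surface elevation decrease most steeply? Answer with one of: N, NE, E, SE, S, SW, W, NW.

Taking A as reference: B−A = (-75, -140, +0.50); C−A = (15, -225, +1.45).
Determinant of the coordinate differences = (-75)·(-225) − 15·(-140) = 18975.
∂z/∂x = [(+0.50)·(-225) − (+1.45)·(-140)] / 18975 = +0.004769
∂z/∂y = [(-75)·(+1.45) − 15·(+0.50)] / 18975 = -0.006126
Steepest decrease is along −∇f = (-0.004769 E, +0.006126 N) → northwest.

NW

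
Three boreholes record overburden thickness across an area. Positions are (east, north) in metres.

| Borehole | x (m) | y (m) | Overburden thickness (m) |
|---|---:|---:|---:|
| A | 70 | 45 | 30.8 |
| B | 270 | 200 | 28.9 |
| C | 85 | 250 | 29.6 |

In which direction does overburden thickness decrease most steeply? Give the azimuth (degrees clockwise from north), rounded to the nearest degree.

Differences from A: to B (Δx, Δy, Δh) = (200, 155, -1.9); to C = (15, 205, -1.2).
Solve a·Δx + b·Δy = Δd: det = 200·205 − 15·155 = 38675.
∂d/∂x = [(-1.9)·205 − (-1.2)·155] / 38675 = -0.005262
∂d/∂y = [200·(-1.2) − 15·(-1.9)] / 38675 = -0.005469
Steepest decrease is along −∇f: components (+0.005262 E, +0.005469 N).
Azimuth = atan2(+0.005262, +0.005469) = 43.9° ≈ 044°.

044°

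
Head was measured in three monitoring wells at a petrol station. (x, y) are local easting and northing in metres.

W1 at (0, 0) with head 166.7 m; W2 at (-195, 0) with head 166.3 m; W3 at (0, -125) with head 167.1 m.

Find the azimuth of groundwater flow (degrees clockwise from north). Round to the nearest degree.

∂h/∂x = (166.3 − 166.7) / (-195 − 0) = +0.002051
∂h/∂y = (167.1 − 166.7) / (-125 − 0) = -0.003200
Flow direction (−∇h) has components (-0.002051 E, +0.003200 N).
Azimuth = atan2(E, N) = atan2(-0.002051, +0.003200) = 327.3° ≈ 327°.

327°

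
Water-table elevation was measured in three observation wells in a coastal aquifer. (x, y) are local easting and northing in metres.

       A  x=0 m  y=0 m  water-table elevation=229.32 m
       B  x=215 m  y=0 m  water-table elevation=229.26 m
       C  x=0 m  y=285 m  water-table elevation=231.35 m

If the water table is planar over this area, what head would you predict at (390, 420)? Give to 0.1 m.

∂h/∂x = (229.26 − 229.32) / (215 − 0) = -0.0002791
∂h/∂y = (231.35 − 229.32) / (285 − 0) = +0.007123
h(390, 420) = 229.32 + (-0.0002791)·(390) + (+0.007123)·(420) = 229.32 -0.109 +2.992 = 232.203 m.

232.2 m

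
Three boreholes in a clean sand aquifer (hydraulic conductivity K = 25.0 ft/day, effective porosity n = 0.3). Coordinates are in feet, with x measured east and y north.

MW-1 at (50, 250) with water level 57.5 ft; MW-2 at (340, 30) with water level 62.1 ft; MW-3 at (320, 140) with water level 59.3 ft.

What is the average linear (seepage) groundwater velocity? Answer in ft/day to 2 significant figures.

2.2 ft/day

With h = a·x + b·y + c and MW-1 as origin, the differences give:
  290·a + (-220)·b = +4.6
  270·a + (-110)·b = +1.8
Eliminate b (×(-110) and ×(-220), subtract): 27500·a = -110.00 → a = ∂h/∂x = -0.004000
Back-substitute: b = ∂h/∂y = -0.02618.
|∇h| = √(-0.004000² + -0.02618²) = 0.02648
Seepage velocity v = K·i/n = 25.0 × 0.02648 / 0.3 = 2.207 ft/day.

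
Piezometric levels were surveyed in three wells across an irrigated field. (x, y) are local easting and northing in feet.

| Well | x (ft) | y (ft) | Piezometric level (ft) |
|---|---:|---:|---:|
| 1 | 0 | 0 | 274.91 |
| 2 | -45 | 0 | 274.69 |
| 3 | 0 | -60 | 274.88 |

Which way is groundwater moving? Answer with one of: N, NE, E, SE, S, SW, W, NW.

W

∂h/∂x = (274.69 − 274.91) / (-45 − 0) = +0.004889
∂h/∂y = (274.88 − 274.91) / (-60 − 0) = +0.0005000
Flow = −∇h = (-0.004889 east, -0.0005000 north), which points west.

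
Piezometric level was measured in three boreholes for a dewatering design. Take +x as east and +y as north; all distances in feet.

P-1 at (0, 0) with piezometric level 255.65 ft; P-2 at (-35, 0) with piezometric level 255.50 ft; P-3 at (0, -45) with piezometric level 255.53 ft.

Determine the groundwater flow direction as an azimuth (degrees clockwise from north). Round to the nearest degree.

∂h/∂x = (255.50 − 255.65) / (-35 − 0) = +0.004286
∂h/∂y = (255.53 − 255.65) / (-45 − 0) = +0.002667
Flow direction (−∇h) has components (-0.004286 E, -0.002667 N).
Azimuth = atan2(E, N) = atan2(-0.004286, -0.002667) = 238.1° ≈ 238°.

238°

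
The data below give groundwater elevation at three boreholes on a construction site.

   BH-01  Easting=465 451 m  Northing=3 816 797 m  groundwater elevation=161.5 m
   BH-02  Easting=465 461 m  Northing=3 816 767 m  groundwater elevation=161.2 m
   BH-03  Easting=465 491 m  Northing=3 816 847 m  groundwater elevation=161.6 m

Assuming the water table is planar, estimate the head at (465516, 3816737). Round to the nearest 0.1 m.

Three-point gradient (reference BH-01): Δ to BH-02 = (10, -30, -0.3), Δ to BH-03 = (40, 50, +0.1).
∂h/∂x = -0.007059, ∂h/∂y = +0.007647 (det = 1700).
h(465516, 3816737) = 161.5 + (-0.007059)·(65) + (+0.007647)·(-60) = 161.5 -0.459 -0.459 = 160.582 m.

160.6 m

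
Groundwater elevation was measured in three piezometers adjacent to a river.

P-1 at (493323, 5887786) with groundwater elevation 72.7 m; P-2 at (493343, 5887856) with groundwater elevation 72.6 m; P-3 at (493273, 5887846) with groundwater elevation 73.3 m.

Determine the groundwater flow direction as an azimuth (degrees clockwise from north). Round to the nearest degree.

098°

Taking P-1 as reference: P-2−P-1 = (20, 70, -0.1); P-3−P-1 = (-50, 60, +0.6).
Determinant of the coordinate differences = 20·60 − (-50)·70 = 4700.
∂h/∂x = [(-0.1)·60 − (+0.6)·70] / 4700 = -0.01021
∂h/∂y = [20·(+0.6) − (-50)·(-0.1)] / 4700 = +0.001489
Flow direction (−∇h) has components (+0.01021 E, -0.001489 N).
Azimuth = atan2(E, N) = atan2(+0.01021, -0.001489) = 98.3° ≈ 098°.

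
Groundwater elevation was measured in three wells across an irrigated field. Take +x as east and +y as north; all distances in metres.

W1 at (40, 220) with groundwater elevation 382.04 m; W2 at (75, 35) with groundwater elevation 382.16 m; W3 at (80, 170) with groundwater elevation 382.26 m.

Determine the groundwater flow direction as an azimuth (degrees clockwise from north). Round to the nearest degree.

Taking W1 as reference: W2−W1 = (35, -185, +0.12); W3−W1 = (40, -50, +0.22).
Determinant of the coordinate differences = 35·(-50) − 40·(-185) = 5650.
∂h/∂x = [(+0.12)·(-50) − (+0.22)·(-185)] / 5650 = +0.006142
∂h/∂y = [35·(+0.22) − 40·(+0.12)] / 5650 = +0.0005133
Flow direction (−∇h) has components (-0.006142 E, -0.0005133 N).
Azimuth = atan2(E, N) = atan2(-0.006142, -0.0005133) = 265.2° ≈ 265°.

265°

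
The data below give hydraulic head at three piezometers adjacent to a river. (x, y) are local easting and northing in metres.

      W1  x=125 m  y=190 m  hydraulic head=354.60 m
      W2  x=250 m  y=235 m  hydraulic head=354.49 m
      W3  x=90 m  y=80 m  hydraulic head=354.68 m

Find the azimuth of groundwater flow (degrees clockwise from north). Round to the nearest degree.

Differences from W1: to W2 (Δx, Δy, Δh) = (125, 45, -0.11); to W3 = (-35, -110, +0.08).
Solve a·Δx + b·Δy = Δh: det = 125·(-110) − (-35)·45 = -12175.
∂h/∂x = [(-0.11)·(-110) − (+0.08)·45] / -12175 = -0.0006982
∂h/∂y = [125·(+0.08) − (-35)·(-0.11)] / -12175 = -0.0005051
Flow direction (−∇h) has components (+0.0006982 E, +0.0005051 N).
Azimuth = atan2(E, N) = atan2(+0.0006982, +0.0005051) = 54.1° ≈ 054°.

054°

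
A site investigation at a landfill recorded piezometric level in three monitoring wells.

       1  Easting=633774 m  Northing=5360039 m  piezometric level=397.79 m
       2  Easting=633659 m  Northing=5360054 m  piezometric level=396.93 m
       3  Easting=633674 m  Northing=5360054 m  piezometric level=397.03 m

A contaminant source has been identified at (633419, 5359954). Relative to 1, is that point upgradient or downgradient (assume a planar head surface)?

downgradient

Differences from 1: to 2 (Δx, Δy, Δh) = (-115, 15, -0.86); to 3 = (-100, 15, -0.76).
Determinant of the coordinate differences = (-115)·15 − (-100)·15 = -225.
∂h/∂x = [(-0.86)·15 − (-0.76)·15] / -225 = +0.006667
∂h/∂y = [(-115)·(-0.76) − (-100)·(-0.86)] / -225 = -0.006222
Head at (633419, 5359954) = 397.79 + (+0.006667)·(-355) + (-0.006222)·(-85) = 395.95 m.
That is lower than the 397.79 m at 1, so the point is downgradient.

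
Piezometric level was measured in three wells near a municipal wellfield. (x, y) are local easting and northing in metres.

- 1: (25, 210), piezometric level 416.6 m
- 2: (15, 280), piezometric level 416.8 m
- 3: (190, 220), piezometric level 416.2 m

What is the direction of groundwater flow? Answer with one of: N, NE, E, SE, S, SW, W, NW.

Taking 1 as reference: 2−1 = (-10, 70, +0.2); 3−1 = (165, 10, -0.4).
Determinant of the coordinate differences = (-10)·10 − 165·70 = -11650.
∂h/∂x = [(+0.2)·10 − (-0.4)·70] / -11650 = -0.002575
∂h/∂y = [(-10)·(-0.4) − 165·(+0.2)] / -11650 = +0.002489
Flow = −∇h = (+0.002575 east, -0.002489 north), which points southeast.

SE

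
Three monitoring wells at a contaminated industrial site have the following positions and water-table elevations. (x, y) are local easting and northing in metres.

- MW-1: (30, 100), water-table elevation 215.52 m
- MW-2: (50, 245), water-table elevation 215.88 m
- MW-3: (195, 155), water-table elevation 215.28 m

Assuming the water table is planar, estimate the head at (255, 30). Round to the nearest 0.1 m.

With h = a·x + b·y + c and MW-1 as origin, the differences give:
  20·a + 145·b = +0.36
  165·a + 55·b = -0.24
Eliminate b (×55 and ×145, subtract): -22825·a = 54.600 → a = ∂h/∂x = -0.002392
Back-substitute: b = ∂h/∂y = +0.002813.
h(255, 30) = 215.52 + (-0.002392)·(225) + (+0.002813)·(-70) = 215.52 -0.538 -0.197 = 214.785 m.

214.8 m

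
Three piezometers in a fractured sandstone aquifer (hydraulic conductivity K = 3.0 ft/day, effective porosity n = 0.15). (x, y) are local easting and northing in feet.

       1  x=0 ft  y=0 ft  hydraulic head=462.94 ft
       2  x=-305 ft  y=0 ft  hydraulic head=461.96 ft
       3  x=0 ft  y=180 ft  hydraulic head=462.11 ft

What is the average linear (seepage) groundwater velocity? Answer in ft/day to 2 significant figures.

0.11 ft/day

∂h/∂x = (461.96 − 462.94) / (-305 − 0) = +0.003213
∂h/∂y = (462.11 − 462.94) / (180 − 0) = -0.004611
|∇h| = √(0.003213² + -0.004611²) = 0.00562
Seepage velocity v = K·i/n = 3.0 × 0.00562 / 0.15 = 0.1124 ft/day.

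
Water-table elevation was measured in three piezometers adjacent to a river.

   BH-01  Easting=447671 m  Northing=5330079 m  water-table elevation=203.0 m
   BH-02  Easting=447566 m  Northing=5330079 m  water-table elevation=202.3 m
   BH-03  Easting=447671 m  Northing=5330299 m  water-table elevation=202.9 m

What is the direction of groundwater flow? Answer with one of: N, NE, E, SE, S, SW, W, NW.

W

∂h/∂x = (202.3 − 203.0) / (447566 − 447671) = +0.006667
∂h/∂y = (202.9 − 203.0) / (5330299 − 5330079) = -0.0004545
Flow = −∇h = (-0.006667 east, +0.0004545 north), which points west.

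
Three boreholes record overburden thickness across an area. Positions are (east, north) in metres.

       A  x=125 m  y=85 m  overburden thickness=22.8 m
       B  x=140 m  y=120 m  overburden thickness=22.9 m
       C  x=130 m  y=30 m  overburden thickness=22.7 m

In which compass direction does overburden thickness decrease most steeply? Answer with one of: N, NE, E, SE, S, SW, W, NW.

SW

Taking A as reference: B−A = (15, 35, +0.1); C−A = (5, -55, -0.1).
Determinant of the coordinate differences = 15·(-55) − 5·35 = -1000.
∂d/∂x = [(+0.1)·(-55) − (-0.1)·35] / -1000 = +0.002000
∂d/∂y = [15·(-0.1) − 5·(+0.1)] / -1000 = +0.002000
Steepest decrease is along −∇f = (-0.002000 E, -0.002000 N) → southwest.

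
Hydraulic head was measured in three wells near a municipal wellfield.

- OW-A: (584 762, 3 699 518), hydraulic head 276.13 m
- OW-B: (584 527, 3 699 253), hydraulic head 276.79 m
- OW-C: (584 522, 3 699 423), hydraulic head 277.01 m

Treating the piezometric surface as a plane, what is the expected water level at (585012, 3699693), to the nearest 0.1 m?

275.3 m

Differences from OW-A: to OW-B (Δx, Δy, Δh) = (-235, -265, +0.66); to OW-C = (-240, -95, +0.88).
Solve a·Δx + b·Δy = Δh: det = (-235)·(-95) − (-240)·(-265) = -41275.
∂h/∂x = [(+0.66)·(-95) − (+0.88)·(-265)] / -41275 = -0.004131
∂h/∂y = [(-235)·(+0.88) − (-240)·(+0.66)] / -41275 = +0.001173
h(585012, 3699693) = 276.13 + (-0.004131)·(250) + (+0.001173)·(175) = 276.13 -1.033 +0.205 = 275.303 m.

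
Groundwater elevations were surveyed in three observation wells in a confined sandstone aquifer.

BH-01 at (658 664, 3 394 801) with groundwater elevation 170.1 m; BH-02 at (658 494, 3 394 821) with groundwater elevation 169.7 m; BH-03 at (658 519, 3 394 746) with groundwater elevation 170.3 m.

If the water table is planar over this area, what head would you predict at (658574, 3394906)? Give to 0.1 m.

169.2 m

Three-point gradient (reference BH-01): Δ to BH-02 = (-170, 20, -0.4), Δ to BH-03 = (-145, -55, +0.2).
∂h/∂x = +0.001469, ∂h/∂y = -0.007510 (det = 12250).
h(658574, 3394906) = 170.1 + (+0.001469)·(-90) + (-0.007510)·(105) = 170.1 -0.132 -0.789 = 169.179 m.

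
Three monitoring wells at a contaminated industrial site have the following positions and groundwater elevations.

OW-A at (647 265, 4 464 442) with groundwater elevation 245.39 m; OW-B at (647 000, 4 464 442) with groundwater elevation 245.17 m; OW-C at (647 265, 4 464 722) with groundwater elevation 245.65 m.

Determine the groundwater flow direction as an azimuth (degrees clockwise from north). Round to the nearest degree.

222°

∂h/∂x = (245.17 − 245.39) / (647000 − 647265) = +0.0008302
∂h/∂y = (245.65 − 245.39) / (4464722 − 4464442) = +0.0009286
Flow direction (−∇h) has components (-0.0008302 E, -0.0009286 N).
Azimuth = atan2(E, N) = atan2(-0.0008302, -0.0009286) = 221.8° ≈ 222°.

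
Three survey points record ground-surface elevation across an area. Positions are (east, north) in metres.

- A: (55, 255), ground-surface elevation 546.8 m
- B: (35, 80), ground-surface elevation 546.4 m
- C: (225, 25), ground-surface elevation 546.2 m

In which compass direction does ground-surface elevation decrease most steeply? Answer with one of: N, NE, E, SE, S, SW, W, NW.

Differences from A: to B (Δx, Δy, Δh) = (-20, -175, -0.4); to C = (170, -230, -0.6).
Solve a·Δx + b·Δy = Δz: det = (-20)·(-230) − 170·(-175) = 34350.
∂z/∂x = [(-0.4)·(-230) − (-0.6)·(-175)] / 34350 = -0.0003785
∂z/∂y = [(-20)·(-0.6) − 170·(-0.4)] / 34350 = +0.002329
Steepest decrease is along −∇f = (+0.0003785 E, -0.002329 N) → south.

S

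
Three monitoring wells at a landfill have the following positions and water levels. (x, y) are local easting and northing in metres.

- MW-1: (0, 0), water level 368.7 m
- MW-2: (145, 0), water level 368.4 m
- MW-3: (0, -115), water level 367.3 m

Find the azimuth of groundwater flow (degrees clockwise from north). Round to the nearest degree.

∂h/∂x = (368.4 − 368.7) / (145 − 0) = -0.002069
∂h/∂y = (367.3 − 368.7) / (-115 − 0) = +0.01217
Flow direction (−∇h) has components (+0.002069 E, -0.01217 N).
Azimuth = atan2(E, N) = atan2(+0.002069, -0.01217) = 170.4° ≈ 170°.

170°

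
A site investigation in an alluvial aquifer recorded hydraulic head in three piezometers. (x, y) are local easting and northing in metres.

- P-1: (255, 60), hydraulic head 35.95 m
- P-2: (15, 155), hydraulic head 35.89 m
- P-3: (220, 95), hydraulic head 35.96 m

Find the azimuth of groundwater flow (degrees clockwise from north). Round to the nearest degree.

Three-point gradient (reference P-1): Δ to P-2 = (-240, 95, -0.06), Δ to P-3 = (-35, 35, +0.01).
∂h/∂x = +0.0006010, ∂h/∂y = +0.0008867 (det = -5075).
Flow direction (−∇h) has components (-0.0006010 E, -0.0008867 N).
Azimuth = atan2(E, N) = atan2(-0.0006010, -0.0008867) = 214.1° ≈ 214°.

214°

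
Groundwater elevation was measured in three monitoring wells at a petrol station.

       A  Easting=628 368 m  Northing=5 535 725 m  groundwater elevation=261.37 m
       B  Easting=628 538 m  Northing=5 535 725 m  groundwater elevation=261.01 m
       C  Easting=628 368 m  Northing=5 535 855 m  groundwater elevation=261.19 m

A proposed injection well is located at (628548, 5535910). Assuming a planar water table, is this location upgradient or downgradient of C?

downgradient

∂h/∂x = (261.01 − 261.37) / (628538 − 628368) = -0.002118
∂h/∂y = (261.19 − 261.37) / (5535855 − 5535725) = -0.001385
Head at (628548, 5535910) = 261.37 + (-0.002118)·(180) + (-0.001385)·(185) = 260.73 m.
That is lower than the 261.19 m at C, so the point is downgradient.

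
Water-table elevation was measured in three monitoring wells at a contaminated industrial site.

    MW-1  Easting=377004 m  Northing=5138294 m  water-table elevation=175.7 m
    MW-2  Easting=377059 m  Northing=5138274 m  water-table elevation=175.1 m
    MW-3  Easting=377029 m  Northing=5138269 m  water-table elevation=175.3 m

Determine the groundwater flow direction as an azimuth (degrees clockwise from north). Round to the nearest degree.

Taking MW-1 as reference: MW-2−MW-1 = (55, -20, -0.6); MW-3−MW-1 = (25, -25, -0.4).
Determinant of the coordinate differences = 55·(-25) − 25·(-20) = -875.
∂h/∂x = [(-0.6)·(-25) − (-0.4)·(-20)] / -875 = -0.008000
∂h/∂y = [55·(-0.4) − 25·(-0.6)] / -875 = +0.008000
Flow direction (−∇h) has components (+0.008000 E, -0.008000 N).
Azimuth = atan2(E, N) = atan2(+0.008000, -0.008000) = 135.0° ≈ 135°.

135°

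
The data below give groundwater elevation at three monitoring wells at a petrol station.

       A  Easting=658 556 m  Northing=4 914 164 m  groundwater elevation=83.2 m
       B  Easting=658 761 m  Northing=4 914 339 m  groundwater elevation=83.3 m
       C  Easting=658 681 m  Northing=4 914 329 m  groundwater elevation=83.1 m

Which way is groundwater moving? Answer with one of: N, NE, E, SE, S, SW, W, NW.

NW

With h = a·x + b·y + c and A as origin, the differences give:
  205·a + 175·b = +0.1
  125·a + 165·b = -0.1
Eliminate b (×165 and ×175, subtract): 11950·a = 34.00 → a = ∂h/∂x = +0.002845
Back-substitute: b = ∂h/∂y = -0.002762.
Flow = −∇h = (-0.002845 east, +0.002762 north), which points northwest.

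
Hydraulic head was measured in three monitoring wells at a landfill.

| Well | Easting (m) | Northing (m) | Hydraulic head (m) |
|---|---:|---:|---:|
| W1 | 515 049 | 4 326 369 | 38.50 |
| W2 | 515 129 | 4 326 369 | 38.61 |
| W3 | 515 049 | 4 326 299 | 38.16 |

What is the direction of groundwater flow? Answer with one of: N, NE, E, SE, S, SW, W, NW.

∂h/∂x = (38.61 − 38.50) / (515129 − 515049) = +0.001375
∂h/∂y = (38.16 − 38.50) / (4326299 − 4326369) = +0.004857
Flow = −∇h = (-0.001375 east, -0.004857 north), which points south.

S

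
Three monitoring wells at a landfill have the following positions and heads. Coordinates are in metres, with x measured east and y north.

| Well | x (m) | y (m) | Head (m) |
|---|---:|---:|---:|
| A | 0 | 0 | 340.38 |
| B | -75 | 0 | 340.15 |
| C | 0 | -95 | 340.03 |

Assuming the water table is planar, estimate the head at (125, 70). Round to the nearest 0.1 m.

341.0 m

∂h/∂x = (340.15 − 340.38) / (-75 − 0) = +0.003067
∂h/∂y = (340.03 − 340.38) / (-95 − 0) = +0.003684
h(125, 70) = 340.38 + (+0.003067)·(125) + (+0.003684)·(70) = 340.38 +0.383 +0.258 = 341.021 m.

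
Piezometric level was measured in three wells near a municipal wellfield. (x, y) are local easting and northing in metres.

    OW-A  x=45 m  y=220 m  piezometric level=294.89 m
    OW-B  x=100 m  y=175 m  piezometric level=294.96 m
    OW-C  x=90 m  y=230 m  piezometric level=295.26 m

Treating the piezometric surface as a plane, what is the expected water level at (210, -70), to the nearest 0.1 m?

Taking OW-A as reference: OW-B−OW-A = (55, -45, +0.07); OW-C−OW-A = (45, 10, +0.37).
Solve a·Δx + b·Δy = Δh: det = 55·10 − 45·(-45) = 2575.
∂h/∂x = [(+0.07)·10 − (+0.37)·(-45)] / 2575 = +0.006738
∂h/∂y = [55·(+0.37) − 45·(+0.07)] / 2575 = +0.006680
h(210, -70) = 294.89 + (+0.006738)·(165) + (+0.006680)·(-290) = 294.89 +1.112 -1.937 = 294.065 m.

294.1 m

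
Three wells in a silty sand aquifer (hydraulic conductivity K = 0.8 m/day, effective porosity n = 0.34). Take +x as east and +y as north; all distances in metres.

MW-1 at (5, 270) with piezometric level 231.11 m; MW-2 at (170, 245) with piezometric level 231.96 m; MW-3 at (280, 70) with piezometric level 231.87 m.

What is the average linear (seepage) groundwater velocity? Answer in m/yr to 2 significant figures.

6.1 m/yr

Differences from MW-1: to MW-2 (Δx, Δy, Δh) = (165, -25, +0.85); to MW-3 = (275, -200, +0.76).
Determinant of the coordinate differences = 165·(-200) − 275·(-25) = -26125.
∂h/∂x = [(+0.85)·(-200) − (+0.76)·(-25)] / -26125 = +0.005780
∂h/∂y = [165·(+0.76) − 275·(+0.85)] / -26125 = +0.004147
|∇h| = √(0.005780² + 0.004147²) = 0.007114
Seepage velocity v = K·i/n = 0.8 × 0.007114 / 0.34 = 0.01674 m/day = 6.114 m/yr.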